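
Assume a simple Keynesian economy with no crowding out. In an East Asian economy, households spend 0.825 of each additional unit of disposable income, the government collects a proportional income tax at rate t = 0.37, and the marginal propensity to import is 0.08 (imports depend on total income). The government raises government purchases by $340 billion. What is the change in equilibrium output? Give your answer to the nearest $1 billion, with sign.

+$607 billion

Expenditure multiplier = 1/(1 − c(1−t) + m) = 1/(1 − 0.825×0.63 + 0.08) = 1/0.56025 ≈ 1.785.
ΔY = k × ΔG = (+$340 billion) / 0.56025 ≈ +$607 billion.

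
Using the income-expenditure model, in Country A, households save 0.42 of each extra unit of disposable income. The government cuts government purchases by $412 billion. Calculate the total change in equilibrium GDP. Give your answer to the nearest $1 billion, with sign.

−$981 billion

MPC = 1 − MPS = 1 − 0.42 = 0.58.
Government-spending multiplier = 1/(1 − MPC) = 1/(1 − 0.58) = 1/0.42 ≈ 2.381.
ΔY = k × ΔG = (−$412 billion) / 0.42 ≈ −$981 billion.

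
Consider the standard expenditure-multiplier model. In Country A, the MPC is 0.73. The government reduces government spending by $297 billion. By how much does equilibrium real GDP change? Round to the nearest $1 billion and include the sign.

−$1,100 billion

Expenditure multiplier = 1/(1 − MPC) = 1/(1 − 0.73) = 1/0.27 ≈ 3.704.
ΔY = k × ΔG = (−$297 billion) / 0.27 = −$1,100 billion.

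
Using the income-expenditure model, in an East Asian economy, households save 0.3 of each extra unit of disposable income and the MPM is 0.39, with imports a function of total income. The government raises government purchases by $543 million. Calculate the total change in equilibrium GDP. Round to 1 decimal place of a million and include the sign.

MPC = 1 − MPS = 1 − 0.3 = 0.7.
Spending multiplier = 1/(1 − c + m) = 1/(1 − 0.7 + 0.39) = 1/0.69 ≈ 1.449.
ΔY = k × ΔG = (+$543 million) / 0.69 ≈ +$787 million.

+$787.0 million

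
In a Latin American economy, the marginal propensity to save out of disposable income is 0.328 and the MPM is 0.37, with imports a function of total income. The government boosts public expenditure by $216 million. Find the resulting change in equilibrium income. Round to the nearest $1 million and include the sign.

MPC = 1 − MPS = 1 − 0.328 = 0.672.
Spending multiplier = 1/(1 − c + m) = 1/(1 − 0.672 + 0.37) = 1/0.698 ≈ 1.433.
ΔY = k × ΔG = (+$216 million) / 0.698 ≈ +$309 million.

+$309 million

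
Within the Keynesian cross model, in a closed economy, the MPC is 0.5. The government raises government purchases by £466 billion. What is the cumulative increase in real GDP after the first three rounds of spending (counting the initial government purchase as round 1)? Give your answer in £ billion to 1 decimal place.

Round 1 adds ΔG = £466 billion; each later round is MPC = 0.5 times the previous.
After 3 rounds: 466 + 233 + 116.5 = ΔG·(1 − c^3)/(1 − c) = 466 × (1 − 0.125)/0.5 = £815.5 billion.

£815.5 billion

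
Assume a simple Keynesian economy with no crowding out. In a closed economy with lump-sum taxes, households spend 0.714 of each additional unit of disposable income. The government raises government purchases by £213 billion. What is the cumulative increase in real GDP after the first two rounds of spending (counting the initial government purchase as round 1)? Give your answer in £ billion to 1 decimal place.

£365.1 billion

Round 1 adds ΔG = £213 billion; each later round is MPC = 0.714 times the previous.
After 2 rounds: 213 + 152.082 = ΔG·(1 − c^2)/(1 − c) = 213 × (1 − 0.509796)/0.286 ≈ £365.1 billion.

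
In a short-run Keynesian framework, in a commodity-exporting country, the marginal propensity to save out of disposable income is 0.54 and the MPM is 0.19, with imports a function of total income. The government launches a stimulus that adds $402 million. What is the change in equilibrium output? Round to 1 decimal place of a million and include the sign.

+$550.7 million

MPC = 1 − MPS = 1 − 0.54 = 0.46.
Spending multiplier = 1/(1 − c + m) = 1/(1 − 0.46 + 0.19) = 1/0.73 ≈ 1.37.
ΔY = k × ΔG = (+$402 million) / 0.73 ≈ +$550.7 million.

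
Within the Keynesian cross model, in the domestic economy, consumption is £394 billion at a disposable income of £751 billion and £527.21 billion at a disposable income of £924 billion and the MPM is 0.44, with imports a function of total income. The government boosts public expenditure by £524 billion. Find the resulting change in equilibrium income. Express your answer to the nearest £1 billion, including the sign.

MPC = ΔC/ΔYd = (527.21 − 394)/(924 − 751) = 133.21/173 = 0.77.
Expenditure multiplier = 1/(1 − c + m) = 1/(1 − 0.77 + 0.44) = 1/0.67 ≈ 1.493.
ΔY = k × ΔG = (+£524 billion) / 0.67 ≈ +£782 billion.

+£782 billion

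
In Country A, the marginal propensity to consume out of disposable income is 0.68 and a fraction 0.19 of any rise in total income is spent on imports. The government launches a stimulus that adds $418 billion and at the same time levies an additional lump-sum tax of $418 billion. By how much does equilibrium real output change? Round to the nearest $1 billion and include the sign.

+$262 billion

Expenditure multiplier = 1/(1 − c + m) = 1/(1 − 0.68 + 0.19) = 1/0.51 ≈ 1.961.
ΔG contributes k·ΔG = (+$418 billion) / 0.51 ≈ +$819.6 billion.
ΔT of +$418 billion changes first-round spending by −c·ΔT = −$284.24 billion, contributing k·(−c·ΔT) = (−$284.24 billion) / 0.51 ≈ −$557.3 billion.
Net ΔY = k(ΔG − c·ΔT) = (+$133.76 billion) / 0.51 ≈ +$262 billion.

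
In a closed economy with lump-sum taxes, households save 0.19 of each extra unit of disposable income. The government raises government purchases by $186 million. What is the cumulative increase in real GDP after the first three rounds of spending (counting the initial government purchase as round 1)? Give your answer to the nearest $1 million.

MPC = 1 − MPS = 1 − 0.19 = 0.81.
Round 1 adds ΔG = $186 million; each later round is MPC = 0.81 times the previous.
After 3 rounds: 186 + 150.66 + 122.0346 = ΔG·(1 − c^3)/(1 − c) = 186 × (1 − 0.531441)/0.19 ≈ $459 million.

$459 million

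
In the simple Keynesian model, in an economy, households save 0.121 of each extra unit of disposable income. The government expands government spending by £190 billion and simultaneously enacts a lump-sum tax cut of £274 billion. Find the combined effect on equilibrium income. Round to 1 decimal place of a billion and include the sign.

+£3,560.7 billion

MPC = 1 − MPS = 1 − 0.121 = 0.879.
Expenditure multiplier = 1/(1 − MPC) = 1/(1 − 0.879) = 1/0.121 ≈ 8.264.
ΔG contributes k·ΔG = (+£190 billion) / 0.121 ≈ +£1,570.2 billion.
ΔT of −£274 billion changes first-round spending by −c·ΔT = +£240.846 billion, contributing k·(−c·ΔT) = (+£240.846 billion) / 0.121 ≈ +£1,990.5 billion.
Net ΔY = k(ΔG − c·ΔT) = (+£430.846 billion) / 0.121 ≈ +£3,560.7 billion.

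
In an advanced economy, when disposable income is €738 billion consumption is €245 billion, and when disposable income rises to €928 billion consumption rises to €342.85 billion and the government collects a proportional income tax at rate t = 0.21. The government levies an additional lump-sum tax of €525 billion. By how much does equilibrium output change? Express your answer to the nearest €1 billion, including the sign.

−€456 billion

MPC = ΔC/ΔYd = (342.85 − 245)/(928 − 738) = 97.85/190 = 0.515.
A lump-sum tax change of +€525 billion shifts disposable income by −€525 billion; first-round consumption changes by −c × ΔT = −0.515 × (+€525 billion) = −€270.375 billion.
Expenditure multiplier = 1/(1 − c(1−t)) = 1/(1 − 0.515×0.79) = 1/0.59315 ≈ 1.686.
The tax multiplier is −c × k ≈ −0.868, so ΔY = k × (−c·ΔT) = (−€270.375 billion) / 0.59315 ≈ −€456 billion.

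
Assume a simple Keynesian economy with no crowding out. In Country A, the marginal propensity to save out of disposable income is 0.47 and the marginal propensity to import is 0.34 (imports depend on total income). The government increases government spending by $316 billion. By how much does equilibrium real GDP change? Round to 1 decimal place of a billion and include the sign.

MPC = 1 − MPS = 1 − 0.47 = 0.53.
Spending multiplier = 1/(1 − c + m) = 1/(1 − 0.53 + 0.34) = 1/0.81 ≈ 1.235.
ΔY = k × ΔG = (+$316 billion) / 0.81 ≈ +$390.1 billion.

+$390.1 billion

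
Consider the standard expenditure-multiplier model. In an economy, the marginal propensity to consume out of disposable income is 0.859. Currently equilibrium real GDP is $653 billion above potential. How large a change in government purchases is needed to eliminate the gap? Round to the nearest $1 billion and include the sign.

Spending multiplier = 1/(1 − MPC) = 1/(1 − 0.859) = 1/0.141 ≈ 7.092.
Need ΔY = −$653 billion, so ΔG = ΔY/k = (−$653 billion) × 0.141 ≈ −$92 billion.
The government should cut government purchases by $92 billion.

−$92 billion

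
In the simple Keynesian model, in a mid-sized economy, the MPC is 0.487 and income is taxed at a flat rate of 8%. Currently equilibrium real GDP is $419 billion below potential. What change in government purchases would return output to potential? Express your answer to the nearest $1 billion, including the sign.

+$231 billion

Spending multiplier = 1/(1 − c(1−t)) = 1/(1 − 0.487×0.92) = 1/0.55196 ≈ 1.812.
Need ΔY = +$419 billion, so ΔG = ΔY/k = (+$419 billion) × 0.55196 ≈ +$231 billion.
The government should increase government purchases by $231 billion.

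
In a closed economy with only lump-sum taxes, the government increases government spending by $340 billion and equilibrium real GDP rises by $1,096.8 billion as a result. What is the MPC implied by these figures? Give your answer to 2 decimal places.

0.69

Implied spending multiplier k = ΔY/ΔG = 1,096.8/340 ≈ 3.2259.
Since k = 1/(1 − MPC), MPC = 1 − 1/k = 1 − ΔG/ΔY = 1 − 340/1,096.8 ≈ 0.69.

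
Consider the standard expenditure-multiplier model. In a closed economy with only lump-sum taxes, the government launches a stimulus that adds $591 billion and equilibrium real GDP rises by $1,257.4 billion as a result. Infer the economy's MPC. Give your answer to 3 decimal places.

Implied spending multiplier k = ΔY/ΔG = 1,257.4/591 ≈ 2.1276.
Since k = 1/(1 − MPC), MPC = 1 − 1/k = 1 − ΔG/ΔY = 1 − 591/1,257.4 ≈ 0.530.

0.530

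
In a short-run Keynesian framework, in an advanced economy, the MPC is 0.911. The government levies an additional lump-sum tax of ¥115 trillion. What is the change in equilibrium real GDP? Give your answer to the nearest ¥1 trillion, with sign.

−¥1,177 trillion

A lump-sum tax change of +¥115 trillion shifts disposable income by −¥115 trillion; first-round consumption changes by −c × ΔT = −0.911 × (+¥115 trillion) = −¥104.765 trillion.
Expenditure multiplier = 1/(1 − MPC) = 1/(1 − 0.911) = 1/0.089 ≈ 11.236.
The tax multiplier is −c × k ≈ −10.236, so ΔY = k × (−c·ΔT) = (−¥104.765 trillion) / 0.089 ≈ −¥1,177 trillion.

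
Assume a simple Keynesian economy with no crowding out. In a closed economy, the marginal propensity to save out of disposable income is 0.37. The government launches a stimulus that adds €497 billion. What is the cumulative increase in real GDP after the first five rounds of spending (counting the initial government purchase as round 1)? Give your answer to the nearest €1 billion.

€1,210 billion

MPC = 1 − MPS = 1 − 0.37 = 0.63.
Round 1 adds ΔG = €497 billion; each later round is MPC = 0.63 times the previous.
After 5 rounds: 497 + 313.11 + 197.2593 + 124.273359 + 78.29221617 = ΔG·(1 − c^5)/(1 − c) = 497 × (1 − 0.0992436543)/0.37 ≈ €1,210 billion.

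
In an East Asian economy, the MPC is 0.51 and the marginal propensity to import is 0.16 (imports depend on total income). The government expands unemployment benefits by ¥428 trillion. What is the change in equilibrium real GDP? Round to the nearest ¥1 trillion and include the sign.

+¥336 trillion

The transfer change shifts disposable income by +¥428 trillion, so first-round consumption changes by c·ΔTR = 0.51 × (+¥428 trillion) = +¥218.28 trillion.
Expenditure multiplier = 1/(1 − c + m) = 1/(1 − 0.51 + 0.16) = 1/0.65 ≈ 1.538.
The transfer multiplier is c × k ≈ 0.785, so ΔY = k × (c·ΔTR) = (+¥218.28 trillion) / 0.65 ≈ +¥336 trillion.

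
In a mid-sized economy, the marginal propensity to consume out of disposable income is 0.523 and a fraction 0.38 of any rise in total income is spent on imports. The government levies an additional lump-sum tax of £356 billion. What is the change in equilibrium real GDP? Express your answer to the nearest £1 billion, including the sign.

−£217 billion

A lump-sum tax change of +£356 billion shifts disposable income by −£356 billion; first-round consumption changes by −c × ΔT = −0.523 × (+£356 billion) = −£186.188 billion.
Expenditure multiplier = 1/(1 − c + m) = 1/(1 − 0.523 + 0.38) = 1/0.857 ≈ 1.167.
The tax multiplier is −c × k ≈ −0.61, so ΔY = k × (−c·ΔT) = (−£186.188 billion) / 0.857 ≈ −£217 billion.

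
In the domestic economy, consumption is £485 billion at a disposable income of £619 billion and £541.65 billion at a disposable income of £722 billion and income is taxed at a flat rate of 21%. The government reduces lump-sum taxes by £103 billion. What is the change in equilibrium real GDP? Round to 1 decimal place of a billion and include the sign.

+£100.2 billion

MPC = ΔC/ΔYd = (541.65 − 485)/(722 − 619) = 56.65/103 = 0.55.
A lump-sum tax change of −£103 billion shifts disposable income by +£103 billion; first-round consumption changes by −c × ΔT = −0.55 × (−£103 billion) = +£56.65 billion.
Expenditure multiplier = 1/(1 − c(1−t)) = 1/(1 − 0.55×0.79) = 1/0.5655 ≈ 1.768.
The tax multiplier is −c × k ≈ −0.973, so ΔY = k × (−c·ΔT) = (+£56.65 billion) / 0.5655 ≈ +£100.2 billion.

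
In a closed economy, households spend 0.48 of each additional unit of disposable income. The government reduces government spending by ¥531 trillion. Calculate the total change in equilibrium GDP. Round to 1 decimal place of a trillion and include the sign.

Spending multiplier = 1/(1 − MPC) = 1/(1 − 0.48) = 1/0.52 ≈ 1.923.
ΔY = k × ΔG = (−¥531 trillion) / 0.52 ≈ −¥1,021.2 trillion.

−¥1,021.2 trillion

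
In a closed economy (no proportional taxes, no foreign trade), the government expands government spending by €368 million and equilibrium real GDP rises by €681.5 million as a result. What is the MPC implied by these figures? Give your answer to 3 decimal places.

Implied spending multiplier k = ΔY/ΔG = 681.5/368 ≈ 1.8519.
Since k = 1/(1 − MPC), MPC = 1 − 1/k = 1 − ΔG/ΔY = 1 − 368/681.5 ≈ 0.460.

0.460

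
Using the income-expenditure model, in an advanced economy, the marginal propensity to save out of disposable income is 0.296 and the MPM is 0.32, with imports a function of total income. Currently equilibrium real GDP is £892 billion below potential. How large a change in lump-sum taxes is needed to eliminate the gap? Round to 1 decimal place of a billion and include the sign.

MPC = 1 − MPS = 1 − 0.296 = 0.704.
Spending multiplier = 1/(1 − c + m) = 1/(1 − 0.704 + 0.32) = 1/0.616 ≈ 1.623.
Tax multiplier = −c·k = −0.704/0.616 ≈ −1.143. Need ΔY = +£892 billion, so ΔT = ΔY/(−c·k) = −(+£892 billion) × 0.616 / 0.704 = −£780.5 billion.
The government should cut lump-sum taxes by £780.5 billion.

−£780.5 billion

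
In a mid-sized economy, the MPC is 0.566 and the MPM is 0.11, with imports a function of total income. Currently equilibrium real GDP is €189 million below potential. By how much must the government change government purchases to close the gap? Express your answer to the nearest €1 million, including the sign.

+€103 million

Spending multiplier = 1/(1 − c + m) = 1/(1 − 0.566 + 0.11) = 1/0.544 ≈ 1.838.
Need ΔY = +€189 million, so ΔG = ΔY/k = (+€189 million) × 0.544 ≈ +€103 million.
The government should increase government purchases by €103 million.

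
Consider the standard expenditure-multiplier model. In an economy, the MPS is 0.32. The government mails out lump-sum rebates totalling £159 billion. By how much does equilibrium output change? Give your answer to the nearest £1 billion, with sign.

+£338 billion

MPC = 1 − MPS = 1 − 0.32 = 0.68.
A lump-sum tax change of −£159 billion shifts disposable income by +£159 billion; first-round consumption changes by −c × ΔT = −0.68 × (−£159 billion) = +£108.12 billion.
Expenditure multiplier = 1/(1 − MPC) = 1/(1 − 0.68) = 1/0.32 = 3.125.
The tax multiplier is −c × k = −2.125, so ΔY = k × (−c·ΔT) = (+£108.12 billion) / 0.32 ≈ +£338 billion.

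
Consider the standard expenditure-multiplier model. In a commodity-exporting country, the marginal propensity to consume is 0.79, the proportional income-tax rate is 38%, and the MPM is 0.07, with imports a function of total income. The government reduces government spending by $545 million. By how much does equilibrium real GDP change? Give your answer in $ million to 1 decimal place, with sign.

−$939.3 million

Government-spending multiplier = 1/(1 − c(1−t) + m) = 1/(1 − 0.79×0.62 + 0.07) = 1/0.5802 ≈ 1.724.
ΔY = k × ΔG = (−$545 million) / 0.5802 ≈ −$939.3 million.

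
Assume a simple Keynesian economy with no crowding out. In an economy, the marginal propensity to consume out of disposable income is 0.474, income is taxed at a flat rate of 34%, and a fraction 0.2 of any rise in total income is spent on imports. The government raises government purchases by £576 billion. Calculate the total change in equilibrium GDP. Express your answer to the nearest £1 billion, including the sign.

+£649 billion

Spending multiplier = 1/(1 − c(1−t) + m) = 1/(1 − 0.474×0.66 + 0.2) = 1/0.88716 ≈ 1.127.
ΔY = k × ΔG = (+£576 billion) / 0.88716 ≈ +£649 billion.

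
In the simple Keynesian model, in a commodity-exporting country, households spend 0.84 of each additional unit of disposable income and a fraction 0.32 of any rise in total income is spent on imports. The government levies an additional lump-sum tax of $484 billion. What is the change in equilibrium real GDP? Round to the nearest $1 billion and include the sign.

−$847 billion

A lump-sum tax change of +$484 billion shifts disposable income by −$484 billion; first-round consumption changes by −c × ΔT = −0.84 × (+$484 billion) = −$406.56 billion.
Expenditure multiplier = 1/(1 − c + m) = 1/(1 − 0.84 + 0.32) = 1/0.48 ≈ 2.083.
The tax multiplier is −c × k = −1.75, so ΔY = k × (−c·ΔT) = (−$406.56 billion) / 0.48 = −$847 billion.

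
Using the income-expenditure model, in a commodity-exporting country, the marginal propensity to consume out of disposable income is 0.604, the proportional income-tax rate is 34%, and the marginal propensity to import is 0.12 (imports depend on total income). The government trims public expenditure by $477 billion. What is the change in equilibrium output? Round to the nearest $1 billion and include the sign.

Spending multiplier = 1/(1 − c(1−t) + m) = 1/(1 − 0.604×0.66 + 0.12) = 1/0.72136 ≈ 1.386.
ΔY = k × ΔG = (−$477 billion) / 0.72136 ≈ −$661 billion.

−$661 billion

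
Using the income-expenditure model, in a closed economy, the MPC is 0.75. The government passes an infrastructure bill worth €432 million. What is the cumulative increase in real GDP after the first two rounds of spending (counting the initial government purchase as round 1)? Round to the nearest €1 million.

Round 1 adds ΔG = €432 million; each later round is MPC = 0.75 times the previous.
After 2 rounds: 432 + 324 = ΔG·(1 − c^2)/(1 − c) = 432 × (1 − 0.5625)/0.25 = €756 million.

€756 million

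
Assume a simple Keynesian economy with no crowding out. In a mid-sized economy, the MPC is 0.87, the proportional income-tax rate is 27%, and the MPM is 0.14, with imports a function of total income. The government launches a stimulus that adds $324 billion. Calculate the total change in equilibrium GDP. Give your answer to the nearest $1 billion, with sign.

+$642 billion

Expenditure multiplier = 1/(1 − c(1−t) + m) = 1/(1 − 0.87×0.73 + 0.14) = 1/0.5049 ≈ 1.981.
ΔY = k × ΔG = (+$324 billion) / 0.5049 ≈ +$642 billion.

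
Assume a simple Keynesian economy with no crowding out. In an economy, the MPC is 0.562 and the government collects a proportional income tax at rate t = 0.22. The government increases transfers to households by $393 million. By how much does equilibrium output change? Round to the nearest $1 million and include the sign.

+$393 million

The transfer change shifts disposable income by +$393 million, so first-round consumption changes by c·ΔTR = 0.562 × (+$393 million) = +$220.866 million.
Expenditure multiplier = 1/(1 − c(1−t)) = 1/(1 − 0.562×0.78) = 1/0.56164 ≈ 1.78.
The transfer multiplier is c × k ≈ 1.001, so ΔY = k × (c·ΔTR) = (+$220.866 million) / 0.56164 ≈ +$393 million.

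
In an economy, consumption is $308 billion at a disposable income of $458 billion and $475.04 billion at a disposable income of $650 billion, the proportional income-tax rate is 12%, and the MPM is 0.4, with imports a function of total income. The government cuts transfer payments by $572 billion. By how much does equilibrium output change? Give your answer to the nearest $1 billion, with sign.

−$784 billion

MPC = ΔC/ΔYd = (475.04 − 308)/(650 − 458) = 167.04/192 = 0.87.
The transfer change shifts disposable income by −$572 billion, so first-round consumption changes by c·ΔTR = 0.87 × (−$572 billion) = −$497.64 billion.
Expenditure multiplier = 1/(1 − c(1−t) + m) = 1/(1 − 0.87×0.88 + 0.4) = 1/0.6344 ≈ 1.576.
The transfer multiplier is c × k ≈ 1.371, so ΔY = k × (c·ΔTR) = (−$497.64 billion) / 0.6344 ≈ −$784 billion.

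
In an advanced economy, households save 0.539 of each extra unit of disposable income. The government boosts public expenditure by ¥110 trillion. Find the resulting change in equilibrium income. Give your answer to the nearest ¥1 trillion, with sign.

MPC = 1 − MPS = 1 − 0.539 = 0.461.
Expenditure multiplier = 1/(1 − MPC) = 1/(1 − 0.461) = 1/0.539 ≈ 1.855.
ΔY = k × ΔG = (+¥110 trillion) / 0.539 ≈ +¥204 trillion.

+¥204 trillion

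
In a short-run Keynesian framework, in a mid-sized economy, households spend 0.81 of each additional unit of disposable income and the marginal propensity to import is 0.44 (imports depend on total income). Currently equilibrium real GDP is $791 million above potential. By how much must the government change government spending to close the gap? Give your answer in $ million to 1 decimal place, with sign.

−$498.3 million

Spending multiplier = 1/(1 − c + m) = 1/(1 − 0.81 + 0.44) = 1/0.63 ≈ 1.587.
Need ΔY = −$791 million, so ΔG = ΔY/k = (−$791 million) × 0.63 ≈ −$498.3 million.
The government should cut government spending by $498.3 million.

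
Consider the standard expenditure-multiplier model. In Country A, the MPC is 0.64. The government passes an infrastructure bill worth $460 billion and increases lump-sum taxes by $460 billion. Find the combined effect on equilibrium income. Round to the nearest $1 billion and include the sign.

Expenditure multiplier = 1/(1 − MPC) = 1/(1 − 0.64) = 1/0.36 ≈ 2.778.
ΔG contributes k·ΔG = (+$460 billion) / 0.36 ≈ +$1,277.8 billion.
ΔT of +$460 billion changes first-round spending by −c·ΔT = −$294.4 billion, contributing k·(−c·ΔT) = (−$294.4 billion) / 0.36 ≈ −$817.8 billion.
With ΔG = ΔT and no other leakages, the balanced-budget multiplier is 1, so ΔY = ΔG = +$460 billion.

+$460 billion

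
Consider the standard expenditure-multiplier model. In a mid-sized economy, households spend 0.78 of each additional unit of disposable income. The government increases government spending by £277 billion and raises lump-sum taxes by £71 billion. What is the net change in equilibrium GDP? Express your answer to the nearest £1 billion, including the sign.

Expenditure multiplier = 1/(1 − MPC) = 1/(1 − 0.78) = 1/0.22 ≈ 4.545.
ΔG contributes k·ΔG = (+£277 billion) / 0.22 ≈ +£1,259.1 billion.
ΔT of +£71 billion changes first-round spending by −c·ΔT = −£55.38 billion, contributing k·(−c·ΔT) = (−£55.38 billion) / 0.22 ≈ −£251.7 billion.
Net ΔY = k(ΔG − c·ΔT) = (+£221.62 billion) / 0.22 ≈ +£1,007 billion.

+£1,007 billion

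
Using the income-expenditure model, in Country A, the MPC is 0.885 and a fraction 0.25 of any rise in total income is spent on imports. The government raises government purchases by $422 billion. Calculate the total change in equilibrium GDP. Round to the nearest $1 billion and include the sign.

+$1,156 billion

Government-spending multiplier = 1/(1 − c + m) = 1/(1 − 0.885 + 0.25) = 1/0.365 ≈ 2.74.
ΔY = k × ΔG = (+$422 billion) / 0.365 ≈ +$1,156 billion.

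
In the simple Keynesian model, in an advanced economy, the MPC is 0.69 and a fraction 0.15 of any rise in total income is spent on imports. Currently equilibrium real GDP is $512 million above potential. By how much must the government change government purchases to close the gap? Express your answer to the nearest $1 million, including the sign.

−$236 million

Spending multiplier = 1/(1 − c + m) = 1/(1 − 0.69 + 0.15) = 1/0.46 ≈ 2.174.
Need ΔY = −$512 million, so ΔG = ΔY/k = (−$512 million) × 0.46 ≈ −$236 million.
The government should cut government purchases by $236 million.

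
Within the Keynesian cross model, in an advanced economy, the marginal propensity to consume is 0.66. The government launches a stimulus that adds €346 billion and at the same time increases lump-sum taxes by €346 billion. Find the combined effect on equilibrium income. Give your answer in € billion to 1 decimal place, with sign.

+€346.0 billion

Expenditure multiplier = 1/(1 − MPC) = 1/(1 − 0.66) = 1/0.34 ≈ 2.941.
ΔG contributes k·ΔG = (+€346 billion) / 0.34 ≈ +€1,017.6 billion.
ΔT of +€346 billion changes first-round spending by −c·ΔT = −€228.36 billion, contributing k·(−c·ΔT) = (−€228.36 billion) / 0.34 ≈ −€671.6 billion.
With ΔG = ΔT and no other leakages, the balanced-budget multiplier is 1, so ΔY = ΔG = +€346 billion.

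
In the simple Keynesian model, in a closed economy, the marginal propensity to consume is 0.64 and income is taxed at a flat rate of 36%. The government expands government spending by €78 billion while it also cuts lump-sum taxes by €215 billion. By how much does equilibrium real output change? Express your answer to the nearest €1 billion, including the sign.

+€365 billion

Expenditure multiplier = 1/(1 − c(1−t)) = 1/(1 − 0.64×0.64) = 1/0.5904 ≈ 1.694.
ΔG contributes k·ΔG = (+€78 billion) / 0.5904 ≈ +€132.1 billion.
ΔT of −€215 billion changes first-round spending by −c·ΔT = +€137.6 billion, contributing k·(−c·ΔT) = (+€137.6 billion) / 0.5904 ≈ +€233.1 billion.
Net ΔY = k(ΔG − c·ΔT) = (+€215.6 billion) / 0.5904 ≈ +€365 billion.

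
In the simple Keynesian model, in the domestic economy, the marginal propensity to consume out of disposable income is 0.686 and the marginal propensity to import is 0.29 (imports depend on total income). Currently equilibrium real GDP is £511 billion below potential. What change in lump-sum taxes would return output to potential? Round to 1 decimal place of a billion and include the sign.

−£449.9 billion

Spending multiplier = 1/(1 − c + m) = 1/(1 − 0.686 + 0.29) = 1/0.604 ≈ 1.656.
Tax multiplier = −c·k = −0.686/0.604 ≈ −1.136. Need ΔY = +£511 billion, so ΔT = ΔY/(−c·k) = −(+£511 billion) × 0.604 / 0.686 ≈ −£449.9 billion.
The government should cut lump-sum taxes by £449.9 billion.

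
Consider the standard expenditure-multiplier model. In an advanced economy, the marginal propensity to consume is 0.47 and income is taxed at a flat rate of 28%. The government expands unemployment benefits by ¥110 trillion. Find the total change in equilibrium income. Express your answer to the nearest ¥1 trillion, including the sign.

The transfer change shifts disposable income by +¥110 trillion, so first-round consumption changes by c·ΔTR = 0.47 × (+¥110 trillion) = +¥51.7 trillion.
Expenditure multiplier = 1/(1 − c(1−t)) = 1/(1 − 0.47×0.72) = 1/0.6616 ≈ 1.511.
The transfer multiplier is c × k ≈ 0.71, so ΔY = k × (c·ΔTR) = (+¥51.7 trillion) / 0.6616 ≈ +¥78 trillion.

+¥78 trillion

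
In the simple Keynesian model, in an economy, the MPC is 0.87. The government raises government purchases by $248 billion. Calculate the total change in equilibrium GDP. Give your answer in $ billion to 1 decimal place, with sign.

Government-spending multiplier = 1/(1 − MPC) = 1/(1 − 0.87) = 1/0.13 ≈ 7.692.
ΔY = k × ΔG = (+$248 billion) / 0.13 ≈ +$1,907.7 billion.

+$1,907.7 billion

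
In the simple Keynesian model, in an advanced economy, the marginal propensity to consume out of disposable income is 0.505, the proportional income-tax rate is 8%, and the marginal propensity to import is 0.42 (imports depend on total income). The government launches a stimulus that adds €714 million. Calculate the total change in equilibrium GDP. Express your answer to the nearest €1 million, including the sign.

+€747 million

Government-spending multiplier = 1/(1 − c(1−t) + m) = 1/(1 − 0.505×0.92 + 0.42) = 1/0.9554 ≈ 1.047.
ΔY = k × ΔG = (+€714 million) / 0.9554 ≈ +€747 million.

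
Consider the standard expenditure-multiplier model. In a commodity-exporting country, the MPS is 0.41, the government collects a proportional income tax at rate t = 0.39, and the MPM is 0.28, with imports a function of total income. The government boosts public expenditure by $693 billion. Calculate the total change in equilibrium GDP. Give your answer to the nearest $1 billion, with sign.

MPC = 1 − MPS = 1 − 0.41 = 0.59.
Expenditure multiplier = 1/(1 − c(1−t) + m) = 1/(1 − 0.59×0.61 + 0.28) = 1/0.9201 ≈ 1.087.
ΔY = k × ΔG = (+$693 billion) / 0.9201 ≈ +$753 billion.

+$753 billion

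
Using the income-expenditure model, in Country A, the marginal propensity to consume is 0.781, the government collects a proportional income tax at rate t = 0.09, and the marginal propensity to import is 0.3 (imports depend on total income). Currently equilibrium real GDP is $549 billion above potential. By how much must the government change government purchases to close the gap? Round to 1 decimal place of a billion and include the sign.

Spending multiplier = 1/(1 − c(1−t) + m) = 1/(1 − 0.781×0.91 + 0.3) = 1/0.58929 ≈ 1.697.
Need ΔY = −$549 billion, so ΔG = ΔY/k = (−$549 billion) × 0.58929 ≈ −$323.5 billion.
The government should cut government purchases by $323.5 billion.

−$323.5 billion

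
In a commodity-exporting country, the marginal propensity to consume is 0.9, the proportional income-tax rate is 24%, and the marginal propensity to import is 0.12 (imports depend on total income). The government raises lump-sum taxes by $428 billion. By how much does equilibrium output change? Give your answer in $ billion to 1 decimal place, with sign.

−$883.5 billion

A lump-sum tax change of +$428 billion shifts disposable income by −$428 billion; first-round consumption changes by −c × ΔT = −0.9 × (+$428 billion) = −$385.2 billion.
Expenditure multiplier = 1/(1 − c(1−t) + m) = 1/(1 − 0.9×0.76 + 0.12) = 1/0.436 ≈ 2.294.
The tax multiplier is −c × k ≈ −2.064, so ΔY = k × (−c·ΔT) = (−$385.2 billion) / 0.436 ≈ −$883.5 billion.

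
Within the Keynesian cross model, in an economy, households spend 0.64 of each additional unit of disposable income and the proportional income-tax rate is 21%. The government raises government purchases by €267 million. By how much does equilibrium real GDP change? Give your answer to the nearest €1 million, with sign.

+€540 million

Expenditure multiplier = 1/(1 − c(1−t)) = 1/(1 − 0.64×0.79) = 1/0.4944 ≈ 2.023.
ΔY = k × ΔG = (+€267 million) / 0.4944 ≈ +€540 million.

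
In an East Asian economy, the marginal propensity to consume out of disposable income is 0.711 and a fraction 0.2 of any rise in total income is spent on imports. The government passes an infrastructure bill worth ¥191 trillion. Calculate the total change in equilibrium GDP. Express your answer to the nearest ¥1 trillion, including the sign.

+¥391 trillion

Spending multiplier = 1/(1 − c + m) = 1/(1 − 0.711 + 0.2) = 1/0.489 ≈ 2.045.
ΔY = k × ΔG = (+¥191 trillion) / 0.489 ≈ +¥391 trillion.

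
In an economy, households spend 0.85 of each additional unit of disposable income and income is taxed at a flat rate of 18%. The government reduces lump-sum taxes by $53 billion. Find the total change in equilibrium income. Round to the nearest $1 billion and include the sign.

A lump-sum tax change of −$53 billion shifts disposable income by +$53 billion; first-round consumption changes by −c × ΔT = −0.85 × (−$53 billion) = +$45.05 billion.
Expenditure multiplier = 1/(1 − c(1−t)) = 1/(1 − 0.85×0.82) = 1/0.303 ≈ 3.3.
The tax multiplier is −c × k ≈ −2.805, so ΔY = k × (−c·ΔT) = (+$45.05 billion) / 0.303 ≈ +$149 billion.

+$149 billion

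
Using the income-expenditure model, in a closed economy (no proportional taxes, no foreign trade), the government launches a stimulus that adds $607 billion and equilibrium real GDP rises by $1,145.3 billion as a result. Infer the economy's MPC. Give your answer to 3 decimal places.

Implied spending multiplier k = ΔY/ΔG = 1,145.3/607 ≈ 1.8868.
Since k = 1/(1 − MPC), MPC = 1 − 1/k = 1 − ΔG/ΔY = 1 − 607/1,145.3 ≈ 0.470.

0.470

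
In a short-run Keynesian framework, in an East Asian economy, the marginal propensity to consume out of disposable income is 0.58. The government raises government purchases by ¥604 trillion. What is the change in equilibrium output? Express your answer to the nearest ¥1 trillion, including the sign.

Expenditure multiplier = 1/(1 − MPC) = 1/(1 − 0.58) = 1/0.42 ≈ 2.381.
ΔY = k × ΔG = (+¥604 trillion) / 0.42 ≈ +¥1,438 trillion.

+¥1,438 trillion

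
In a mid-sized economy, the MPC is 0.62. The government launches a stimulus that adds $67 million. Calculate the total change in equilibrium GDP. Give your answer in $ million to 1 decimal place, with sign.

+$176.3 million

Expenditure multiplier = 1/(1 − MPC) = 1/(1 − 0.62) = 1/0.38 ≈ 2.632.
ΔY = k × ΔG = (+$67 million) / 0.38 ≈ +$176.3 million.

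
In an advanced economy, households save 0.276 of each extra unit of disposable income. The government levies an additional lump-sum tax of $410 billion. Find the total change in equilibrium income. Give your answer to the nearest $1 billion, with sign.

−$1,076 billion

MPC = 1 − MPS = 1 − 0.276 = 0.724.
A lump-sum tax change of +$410 billion shifts disposable income by −$410 billion; first-round consumption changes by −c × ΔT = −0.724 × (+$410 billion) = −$296.84 billion.
Expenditure multiplier = 1/(1 − MPC) = 1/(1 − 0.724) = 1/0.276 ≈ 3.623.
The tax multiplier is −c × k ≈ −2.623, so ΔY = k × (−c·ΔT) = (−$296.84 billion) / 0.276 ≈ −$1,076 billion.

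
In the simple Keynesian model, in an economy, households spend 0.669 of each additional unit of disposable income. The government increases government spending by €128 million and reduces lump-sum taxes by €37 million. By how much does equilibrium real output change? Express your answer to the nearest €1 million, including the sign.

+€461 million

Expenditure multiplier = 1/(1 − MPC) = 1/(1 − 0.669) = 1/0.331 ≈ 3.021.
ΔG contributes k·ΔG = (+€128 million) / 0.331 ≈ +€386.7 million.
ΔT of −€37 million changes first-round spending by −c·ΔT = +€24.753 million, contributing k·(−c·ΔT) = (+€24.753 million) / 0.331 ≈ +€74.8 million.
Net ΔY = k(ΔG − c·ΔT) = (+€152.753 million) / 0.331 ≈ +€461 million.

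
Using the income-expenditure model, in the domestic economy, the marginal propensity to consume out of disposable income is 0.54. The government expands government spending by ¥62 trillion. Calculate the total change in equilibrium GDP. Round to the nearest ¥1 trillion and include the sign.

Government-spending multiplier = 1/(1 − MPC) = 1/(1 − 0.54) = 1/0.46 ≈ 2.174.
ΔY = k × ΔG = (+¥62 trillion) / 0.46 ≈ +¥135 trillion.

+¥135 trillion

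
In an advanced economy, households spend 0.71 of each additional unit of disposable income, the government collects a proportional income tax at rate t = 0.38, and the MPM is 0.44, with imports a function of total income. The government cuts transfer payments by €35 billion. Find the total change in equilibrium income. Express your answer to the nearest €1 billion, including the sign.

−€25 billion

The transfer change shifts disposable income by −€35 billion, so first-round consumption changes by c·ΔTR = 0.71 × (−€35 billion) = −€24.85 billion.
Expenditure multiplier = 1/(1 − c(1−t) + m) = 1/(1 − 0.71×0.62 + 0.44) = 1/0.9998 ≈ 1.
The transfer multiplier is c × k ≈ 0.71, so ΔY = k × (c·ΔTR) = (−€24.85 billion) / 0.9998 ≈ −€25 billion.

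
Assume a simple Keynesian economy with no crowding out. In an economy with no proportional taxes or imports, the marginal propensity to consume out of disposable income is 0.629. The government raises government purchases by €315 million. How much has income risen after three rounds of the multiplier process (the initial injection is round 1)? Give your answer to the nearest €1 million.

€638 million

Round 1 adds ΔG = €315 million; each later round is MPC = 0.629 times the previous.
After 3 rounds: 315 + 198.135 + 124.626915 = ΔG·(1 − c^3)/(1 − c) = 315 × (1 − 0.248858189)/0.371 ≈ €638 million.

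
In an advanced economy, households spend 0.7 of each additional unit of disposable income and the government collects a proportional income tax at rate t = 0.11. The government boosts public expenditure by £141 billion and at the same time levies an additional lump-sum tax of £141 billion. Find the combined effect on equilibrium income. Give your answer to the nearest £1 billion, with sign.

Expenditure multiplier = 1/(1 − c(1−t)) = 1/(1 − 0.7×0.89) = 1/0.377 ≈ 2.653.
ΔG contributes k·ΔG = (+£141 billion) / 0.377 ≈ +£374 billion.
ΔT of +£141 billion changes first-round spending by −c·ΔT = −£98.7 billion, contributing k·(−c·ΔT) = (−£98.7 billion) / 0.377 ≈ −£261.8 billion.
Net ΔY = k(ΔG − c·ΔT) = (+£42.3 billion) / 0.377 ≈ +£112 billion.

+£112 billion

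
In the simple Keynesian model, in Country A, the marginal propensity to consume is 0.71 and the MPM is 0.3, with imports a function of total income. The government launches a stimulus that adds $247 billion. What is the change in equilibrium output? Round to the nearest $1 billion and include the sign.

Spending multiplier = 1/(1 − c + m) = 1/(1 − 0.71 + 0.3) = 1/0.59 ≈ 1.695.
ΔY = k × ΔG = (+$247 billion) / 0.59 ≈ +$419 billion.

+$419 billion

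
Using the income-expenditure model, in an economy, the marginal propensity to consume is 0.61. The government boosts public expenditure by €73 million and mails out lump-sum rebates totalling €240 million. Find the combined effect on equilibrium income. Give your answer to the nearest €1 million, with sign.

+€563 million

Expenditure multiplier = 1/(1 − MPC) = 1/(1 − 0.61) = 1/0.39 ≈ 2.564.
ΔG contributes k·ΔG = (+€73 million) / 0.39 ≈ +€187.2 million.
ΔT of −€240 million changes first-round spending by −c·ΔT = +€146.4 million, contributing k·(−c·ΔT) = (+€146.4 million) / 0.39 ≈ +€375.4 million.
Net ΔY = k(ΔG − c·ΔT) = (+€219.4 million) / 0.39 ≈ +€563 million.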